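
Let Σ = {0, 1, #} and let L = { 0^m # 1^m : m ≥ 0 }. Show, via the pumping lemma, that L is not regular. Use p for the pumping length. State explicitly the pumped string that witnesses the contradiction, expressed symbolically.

0^{p+k} # 1^p

Suppose for contradiction that L is regular, and let p be the pumping length.
Take w = 0^p # 1^p ∈ L with |w| = 2p+1 ≥ p.
Write w = xyz as guaranteed by the lemma, with |xy| ≤ p and y is nonempty.
Since the first p symbols of w are all 0's and |xy| ≤ p, y lies entirely in the leading 0-block: y = 0^k for some k with 1 ≤ k ≤ p.
Pump with i = 2: xy^2z = 0^{p+k} # 1^p, which would require p+k = p. But k ≥ 1, so xy^2z ∉ L.
This is a contradiction; hence L is not regular.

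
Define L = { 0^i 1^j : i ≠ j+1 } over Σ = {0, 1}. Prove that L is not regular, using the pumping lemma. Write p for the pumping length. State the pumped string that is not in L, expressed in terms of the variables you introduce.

0^{p+p!} 1^{p+p!-1}

Suppose for contradiction that L is regular, and let p be the pumping length.
Choose w = 0^p 1^{p+p!-1}. Since p ≠ (p+p!-1)+1 = p+p!, w ∈ L; and |w| ≥ p.
Write w = xyz as guaranteed by the lemma, with |xy| ≤ p and |y| ≥ 1.
Since the first p symbols of w are all 0's and |xy| ≤ p, y lies entirely in the leading 0-block: y = 0^k for some k with 1 ≤ k ≤ p.
Since 1 ≤ k ≤ p, k divides p!; set t = 1 + p!/k. Then xy^t z has p + (p!/k)·k = p + p! copies of 0. Now the 0-count is p+p! and (1-count)+1 = (p+p!-1)+1 = p+p!, so i ≠ j+1 fails. So xy^t z = 0^{p+p!} 1^{p+p!-1} ∉ L.
This is a contradiction; hence L is not regular.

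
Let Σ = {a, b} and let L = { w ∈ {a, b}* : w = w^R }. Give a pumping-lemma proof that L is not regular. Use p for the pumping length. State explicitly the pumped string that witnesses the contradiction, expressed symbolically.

a^{p+k} b a^p

Suppose for contradiction that L is regular, and let p be the pumping length.
Take w = a^p b a^p, a palindrome of length 2p+1 ≥ p.
Write w = xyz as guaranteed by the lemma, with |xy| ≤ p and |y| > 0.
Because |xy| ≤ p and w begins with p copies of a, we have y = a^k with 1 ≤ k ≤ p.
Pump with i = 2: xy^2z = a^{p+k} b a^p. Its reverse is a^p b a^{p+k}, which differs from xy^2z since k ≥ 1. So xy^2z is not a palindrome and xy^2z ∉ L.
This is a contradiction; hence L is not regular.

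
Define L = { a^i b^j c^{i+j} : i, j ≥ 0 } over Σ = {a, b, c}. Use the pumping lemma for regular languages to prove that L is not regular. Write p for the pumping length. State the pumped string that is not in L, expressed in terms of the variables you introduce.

a^{p+k} b^p c^{2p}

Assume L is regular; let p be its pumping constant.
Take w = a^p b^p c^{2p} ∈ L (with i=j=p, i+j=2p), |w| = 4p ≥ p.
By the pumping lemma, w = xyz with |xy| ≤ p and y is nonempty.
Since the first p symbols of w are all a's and |xy| ≤ p, y lies entirely in the leading a-block: y = a^k for some k with 1 ≤ k ≤ p.
Consider xy^2z = a^{p+k} b^p c^{2p}. Now the a- and b-counts sum to 2p+k, but the c-count is 2p ≠ 2p+k. So xy^2z ∉ L.
This contradicts the pumping lemma, so L is not regular.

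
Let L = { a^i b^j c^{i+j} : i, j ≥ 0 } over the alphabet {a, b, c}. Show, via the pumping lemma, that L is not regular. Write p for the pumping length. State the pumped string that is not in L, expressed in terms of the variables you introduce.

a^{p+k} b^p c^{2p}

Toward a contradiction, assume L is regular with pumping length p.
Take w = a^p b^p c^{2p} ∈ L (with i=j=p, i+j=2p), |w| = 4p ≥ p.
The pumping lemma gives a decomposition w = xyz where |xy| ≤ p and y is nonempty.
Because |xy| ≤ p and w begins with p copies of a, we have y = a^k with 1 ≤ k ≤ p.
Consider xy^2z = a^{p+k} b^p c^{2p}. Now the a- and b-counts sum to 2p+k, but the c-count is 2p ≠ 2p+k. So xy^2z ∉ L.
Contradiction. Therefore L is not regular.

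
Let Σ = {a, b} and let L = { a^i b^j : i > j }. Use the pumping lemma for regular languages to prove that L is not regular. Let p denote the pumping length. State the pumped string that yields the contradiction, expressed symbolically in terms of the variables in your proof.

a^{p+1-k} b^p

Suppose for contradiction that L is regular, and let p be the pumping length.
Choose w = a^{p+1} b^p ∈ L, with |w| = 2p+1 ≥ p.
By the pumping lemma, w = xyz with |xy| ≤ p and |y| > 0.
The first p characters of w are a's, so xy (and hence y) consists only of a's. Write y = a^k, 1 ≤ k ≤ p.
Consider xy^0z = xz = a^{p+1-k} b^p. Since k ≥ 1, the a-count p+1-k is at most p, so i > j fails; thus xz ∉ L.
This is a contradiction; hence L is not regular.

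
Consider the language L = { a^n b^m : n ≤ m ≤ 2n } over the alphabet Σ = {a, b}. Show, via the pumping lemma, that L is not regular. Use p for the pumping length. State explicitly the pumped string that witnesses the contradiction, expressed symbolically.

Assume L is regular; let p be its pumping constant.
Take w = a^p b^p ∈ L (since p ≤ p ≤ 2p), with |w| = 2p ≥ p.
Write w = xyz as guaranteed by the lemma, with |xy| ≤ p and y is nonempty.
Since the first p symbols of w are all a's and |xy| ≤ p, y lies entirely in the leading a-block: y = a^k for some k with 1 ≤ k ≤ p.
Pump with i = 2: xy^2z = a^{p+k} b^p. Now n = p+k > p = m, so the condition n ≤ m fails. Thus xy^2z ∉ L.
This contradicts the pumping lemma, so L is not regular.

a^{p+k} b^p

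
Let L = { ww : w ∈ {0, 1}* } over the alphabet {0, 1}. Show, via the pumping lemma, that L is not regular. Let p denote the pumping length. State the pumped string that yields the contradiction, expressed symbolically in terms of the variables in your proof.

Suppose for contradiction that L is regular, and let p be the pumping length.
Take w = 0^p 1^p 0^p 1^p = uu where u = 0^p1^p; then w ∈ L and |w| = 4p ≥ p.
Write w = xyz as guaranteed by the lemma, with |xy| ≤ p and |y| > 0.
Because |xy| ≤ p and w begins with p copies of 0, we have y = 0^k with 1 ≤ k ≤ p.
Pump with i = 2: xy^2z = 0^{p+k} 1^p 0^p 1^p, of length 4p+k. Suppose this equals vv. The string starts with 0 and ends with 1, so v does too; thus the boundary between the two copies of v is a 1→0 transition. There is exactly one such transition, at position 2p+k, so |v| = 2p+k and |vv| = 4p+2k ≠ 4p+k since k ≥ 1. So xy^2z ∉ L.
Contradiction. Therefore L is not regular.

0^{p+k} 1^p 0^p 1^p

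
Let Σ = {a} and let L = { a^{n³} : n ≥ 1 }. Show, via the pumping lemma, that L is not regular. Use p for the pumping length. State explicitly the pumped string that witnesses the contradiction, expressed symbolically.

a^{p³+k}

Suppose for contradiction that L is regular, and let p be the pumping length.
Take w = a^{p³} ∈ L with |w| = p³ ≥ p.
The pumping lemma gives a decomposition w = xyz where |xy| ≤ p and |y| ≥ 1.
Then y = a^k for some k with 1 ≤ k ≤ p.
Pump with i = 2: xy^2z = a^{p³+k}. Since 1 ≤ k ≤ p, p³ < p³+k ≤ p³+p < p³+3p²+3p+1 = (p+1)³, so p³+k is not a perfect cube. So xy^2z ∉ L.
This contradicts the pumping lemma, so L is not regular.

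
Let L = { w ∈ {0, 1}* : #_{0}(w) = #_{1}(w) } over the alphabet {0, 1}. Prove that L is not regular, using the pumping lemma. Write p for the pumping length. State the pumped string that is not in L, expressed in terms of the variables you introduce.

0^{p+k} 1^p

Suppose for contradiction that L is regular, and let p be the pumping length.
Choose w = 0^p 1^p ∈ L with |w| = 2p ≥ p.
The pumping lemma gives a decomposition w = xyz where |xy| ≤ p and y is nonempty.
Since the first p symbols of w are all 0's and |xy| ≤ p, y lies entirely in the leading 0-block: y = 0^k for some k with 1 ≤ k ≤ p.
Pump with i = 2: xy^2z = 0^{p+k} 1^p has p+k occurrences of 0 but only p of 1. Since k ≥ 1 the counts differ, so xy^2z ∉ L.
This contradicts the pumping lemma, so L is not regular.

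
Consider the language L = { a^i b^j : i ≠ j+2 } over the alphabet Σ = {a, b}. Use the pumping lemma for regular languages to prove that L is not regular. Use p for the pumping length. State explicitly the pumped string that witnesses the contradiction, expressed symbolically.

a^{p+p!} b^{p+p!-2}

Assume L is regular. Let p be the pumping length given by the pumping lemma.
Choose w = a^p b^{p+p!-2}. Since p ≠ (p+p!-2)+2 = p+p!, w ∈ L; and |w| ≥ p.
Write w = xyz as guaranteed by the lemma, with |xy| ≤ p and y is nonempty.
Since the first p symbols of w are all a's and |xy| ≤ p, y lies entirely in the leading a-block: y = a^k for some k with 1 ≤ k ≤ p.
Since 1 ≤ k ≤ p, k divides p!; set t = 1 + p!/k. Then xy^t z has p + (p!/k)·k = p + p! copies of a. Now the a-count is p+p! and (b-count)+2 = (p+p!-2)+2 = p+p!, so i ≠ j+2 fails. So xy^t z = a^{p+p!} b^{p+p!-2} ∉ L.
This contradicts the pumping lemma, so L is not regular.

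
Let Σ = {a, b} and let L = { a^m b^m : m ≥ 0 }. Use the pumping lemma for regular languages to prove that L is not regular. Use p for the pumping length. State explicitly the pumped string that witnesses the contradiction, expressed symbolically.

Suppose for contradiction that L is regular, and let p be the pumping length.
Take w = a^p b^p. Then w ∈ L and |w| = 2p ≥ p.
Write w = xyz as guaranteed by the lemma, with |xy| ≤ p and |y| > 0.
Because |xy| ≤ p and w begins with p copies of a, we have y = a^k with 1 ≤ k ≤ p.
Pump with i = 2: xy^2z = a^{p+k} b^p. For this to lie in L we would need p = p+k, which forces k = 0. But k ≥ 1, so xy^2z ∉ L.
This contradicts the pumping lemma, so L is not regular.

a^{p+k} b^p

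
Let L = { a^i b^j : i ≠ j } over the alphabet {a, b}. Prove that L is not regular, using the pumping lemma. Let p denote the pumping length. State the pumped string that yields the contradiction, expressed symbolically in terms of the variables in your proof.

Toward a contradiction, assume L is regular with pumping length p.
Choose w = a^p b^{p+p!}. Since p ≠ p+p!, w ∈ L; and |w| ≥ p.
The pumping lemma gives a decomposition w = xyz where |xy| ≤ p and |y| > 0.
Since the first p symbols of w are all a's and |xy| ≤ p, y lies entirely in the leading a-block: y = a^k for some k with 1 ≤ k ≤ p.
Since 1 ≤ k ≤ p, k divides p!; set t = 1 + p!/k. Then xy^t z has p + (p!/k)·k = p + p! copies of a. Now the a-count equals the b-count, so i ≠ j fails. So xy^t z = a^{p+p!} b^{p+p!} ∉ L.
This is a contradiction; hence L is not regular.

a^{p+p!} b^{p+p!}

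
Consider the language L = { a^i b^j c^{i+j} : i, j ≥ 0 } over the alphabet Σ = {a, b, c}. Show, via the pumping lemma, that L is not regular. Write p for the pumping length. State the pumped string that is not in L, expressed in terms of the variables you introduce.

a^{p+k} b^p c^{2p}

Assume L is regular; let p be its pumping constant.
Take w = a^p b^p c^{2p} ∈ L (with i=j=p, i+j=2p), |w| = 4p ≥ p.
Write w = xyz as guaranteed by the lemma, with |xy| ≤ p and |y| ≥ 1.
Because |xy| ≤ p and w begins with p copies of a, we have y = a^k with 1 ≤ k ≤ p.
Consider xy^2z = a^{p+k} b^p c^{2p}. Now the a- and b-counts sum to 2p+k, but the c-count is 2p ≠ 2p+k. So xy^2z ∉ L.
This is a contradiction; hence L is not regular.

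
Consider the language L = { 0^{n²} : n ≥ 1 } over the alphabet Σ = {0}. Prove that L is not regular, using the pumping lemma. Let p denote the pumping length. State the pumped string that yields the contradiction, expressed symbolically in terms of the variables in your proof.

0^{p²+k}

Suppose for contradiction that L is regular, and let p be the pumping length.
Take w = 0^{p²} ∈ L with |w| = p² ≥ p.
By the pumping lemma, w = xyz with |xy| ≤ p and y is nonempty.
Then y = 0^k for some k with 1 ≤ k ≤ p.
Pump with i = 2: xy^2z = 0^{p²+k}. Since 1 ≤ k ≤ p, p² < p²+k ≤ p²+p < (p+1)², so p²+k lies strictly between consecutive squares and is not a perfect square. So xy^2z ∉ L.
Contradiction. Therefore L is not regular.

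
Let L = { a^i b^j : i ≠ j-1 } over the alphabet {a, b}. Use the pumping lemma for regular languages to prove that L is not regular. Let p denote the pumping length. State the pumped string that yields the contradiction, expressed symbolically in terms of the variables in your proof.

Suppose for contradiction that L is regular, and let p be the pumping length.
Choose w = a^p b^{p+p!+1}. Since p ≠ (p+p!+1)-1 = p+p!, w ∈ L; and |w| ≥ p.
The pumping lemma gives a decomposition w = xyz where |xy| ≤ p and |y| > 0.
The first p characters of w are a's, so xy (and hence y) consists only of a's. Write y = a^k, 1 ≤ k ≤ p.
Since 1 ≤ k ≤ p, k divides p!; set t = 1 + p!/k. Then xy^t z has p + (p!/k)·k = p + p! copies of a. Now the a-count is p+p! and (b-count)-1 = (p+p!+1)-1 = p+p!, so i ≠ j-1 fails. So xy^t z = a^{p+p!} b^{p+p!+1} ∉ L.
This contradicts the pumping lemma, so L is not regular.

a^{p+p!} b^{p+p!+1}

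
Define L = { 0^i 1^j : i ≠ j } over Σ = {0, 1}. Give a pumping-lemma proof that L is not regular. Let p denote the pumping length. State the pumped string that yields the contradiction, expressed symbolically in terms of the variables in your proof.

Assume L is regular. Let p be the pumping length given by the pumping lemma.
Choose w = 0^p 1^{p+p!}. Since p ≠ p+p!, w ∈ L; and |w| ≥ p.
Write w = xyz as guaranteed by the lemma, with |xy| ≤ p and |y| ≥ 1.
Since the first p symbols of w are all 0's and |xy| ≤ p, y lies entirely in the leading 0-block: y = 0^k for some k with 1 ≤ k ≤ p.
Since 1 ≤ k ≤ p, k divides p!; set t = 1 + p!/k. Then xy^t z has p + (p!/k)·k = p + p! copies of 0. Now the 0-count equals the 1-count, so i ≠ j fails. So xy^t z = 0^{p+p!} 1^{p+p!} ∉ L.
This contradicts the pumping lemma, so L is not regular.

0^{p+p!} 1^{p+p!}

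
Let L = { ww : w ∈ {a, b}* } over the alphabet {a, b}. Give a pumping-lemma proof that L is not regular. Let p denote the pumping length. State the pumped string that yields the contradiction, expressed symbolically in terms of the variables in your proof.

a^{p+k} b^p a^p b^p

Suppose for contradiction that L is regular, and let p be the pumping length.
Take w = a^p b^p a^p b^p = uu where u = a^pb^p; then w ∈ L and |w| = 4p ≥ p.
Write w = xyz as guaranteed by the lemma, with |xy| ≤ p and y is nonempty.
Because |xy| ≤ p and w begins with p copies of a, we have y = a^k with 1 ≤ k ≤ p.
Pump with i = 2: xy^2z = a^{p+k} b^p a^p b^p, of length 4p+k. Suppose this equals vv. The string starts with a and ends with b, so v does too; thus the boundary between the two copies of v is a b→a transition. There is exactly one such transition, at position 2p+k, so |v| = 2p+k and |vv| = 4p+2k ≠ 4p+k since k ≥ 1. So xy^2z ∉ L.
This is a contradiction; hence L is not regular.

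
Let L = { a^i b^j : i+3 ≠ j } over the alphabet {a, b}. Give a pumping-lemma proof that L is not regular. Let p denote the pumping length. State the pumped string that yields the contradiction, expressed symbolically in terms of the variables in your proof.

a^{p+p!} b^{p+p!+3}

Toward a contradiction, assume L is regular with pumping length p.
Choose w = a^p b^{p+p!+3}. Since p ≠ (p+p!+3)-3 = p+p!, w ∈ L; and |w| ≥ p.
Write w = xyz as guaranteed by the lemma, with |xy| ≤ p and y is nonempty.
The first p characters of w are a's, so xy (and hence y) consists only of a's. Write y = a^k, 1 ≤ k ≤ p.
Since 1 ≤ k ≤ p, k divides p!; set t = 1 + p!/k. Then xy^t z has p + (p!/k)·k = p + p! copies of a. Now the a-count is p+p! and (b-count)-3 = (p+p!+3)-3 = p+p!, so i+3 ≠ j fails. So xy^t z = a^{p+p!} b^{p+p!+3} ∉ L.
This is a contradiction; hence L is not regular.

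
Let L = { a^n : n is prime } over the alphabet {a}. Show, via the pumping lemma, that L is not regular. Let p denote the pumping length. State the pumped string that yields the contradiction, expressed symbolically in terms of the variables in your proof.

Assume L is regular. Let p be the pumping length given by the pumping lemma.
Let q be a prime with q ≥ p+2 (infinitely many primes exist), and take w = a^q ∈ L with |w| = q ≥ p.
Write w = xyz as guaranteed by the lemma, with |xy| ≤ p and |y| > 0.
Then y = a^k for some k with 1 ≤ k ≤ p.
Since 1 ≤ k ≤ p, |xz| = q-k. Pump with i = q+1: |xy^{q+1}z| = (q-k)+(q+1)k = q+qk = q(1+k), which is composite (both factors ≥ 2). So xy^{q+1}z = a^{q(1+k)} ∉ L.
This contradicts the pumping lemma, so L is not regular.

a^{q(1+k)}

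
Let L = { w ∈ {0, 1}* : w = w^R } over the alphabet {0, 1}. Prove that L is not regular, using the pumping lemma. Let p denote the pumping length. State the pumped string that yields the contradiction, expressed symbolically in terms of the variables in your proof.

0^{p+k} 1 0^p

Assume L is regular; let p be its pumping constant.
Take w = 0^p 1 0^p, a palindrome of length 2p+1 ≥ p.
Write w = xyz as guaranteed by the lemma, with |xy| ≤ p and |y| > 0.
The first p characters of w are 0's, so xy (and hence y) consists only of 0's. Write y = 0^k, 1 ≤ k ≤ p.
Pump with i = 2: xy^2z = 0^{p+k} 1 0^p. Its reverse is 0^p 1 0^{p+k}, which differs from xy^2z since k ≥ 1. So xy^2z is not a palindrome and xy^2z ∉ L.
This is a contradiction; hence L is not regular.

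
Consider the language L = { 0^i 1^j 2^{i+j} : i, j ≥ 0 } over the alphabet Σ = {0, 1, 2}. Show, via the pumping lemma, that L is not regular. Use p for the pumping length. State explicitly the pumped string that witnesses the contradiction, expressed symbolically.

0^{p+k} 1^p 2^{2p}

Suppose for contradiction that L is regular, and let p be the pumping length.
Take w = 0^p 1^p 2^{2p} ∈ L (with i=j=p, i+j=2p), |w| = 4p ≥ p.
By the pumping lemma, w = xyz with |xy| ≤ p and y is nonempty.
Because |xy| ≤ p and w begins with p copies of 0, we have y = 0^k with 1 ≤ k ≤ p.
Consider xy^2z = 0^{p+k} 1^p 2^{2p}. Now the 0- and 1-counts sum to 2p+k, but the 2-count is 2p ≠ 2p+k. So xy^2z ∉ L.
This contradicts the pumping lemma, so L is not regular.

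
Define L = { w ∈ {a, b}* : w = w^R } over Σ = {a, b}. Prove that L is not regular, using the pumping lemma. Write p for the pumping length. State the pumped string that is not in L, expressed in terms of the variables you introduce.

a^{p+k} b a^p

Toward a contradiction, assume L is regular with pumping length p.
Take w = a^p b a^p, a palindrome of length 2p+1 ≥ p.
The pumping lemma gives a decomposition w = xyz where |xy| ≤ p and y is nonempty.
Since the first p symbols of w are all a's and |xy| ≤ p, y lies entirely in the leading a-block: y = a^k for some k with 1 ≤ k ≤ p.
Pump with i = 2: xy^2z = a^{p+k} b a^p. Its reverse is a^p b a^{p+k}, which differs from xy^2z since k ≥ 1. So xy^2z is not a palindrome and xy^2z ∉ L.
This is a contradiction; hence L is not regular.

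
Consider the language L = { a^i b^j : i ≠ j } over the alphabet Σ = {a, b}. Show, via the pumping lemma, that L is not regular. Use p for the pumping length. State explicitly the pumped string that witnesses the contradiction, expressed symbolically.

Assume L is regular; let p be its pumping constant.
Choose w = a^p b^{p+p!}. Since p ≠ p+p!, w ∈ L; and |w| ≥ p.
Write w = xyz as guaranteed by the lemma, with |xy| ≤ p and |y| > 0.
Because |xy| ≤ p and w begins with p copies of a, we have y = a^k with 1 ≤ k ≤ p.
Since 1 ≤ k ≤ p, k divides p!; set t = 1 + p!/k. Then xy^t z has p + (p!/k)·k = p + p! copies of a. Now the a-count equals the b-count, so i ≠ j fails. So xy^t z = a^{p+p!} b^{p+p!} ∉ L.
This is a contradiction; hence L is not regular.

a^{p+p!} b^{p+p!}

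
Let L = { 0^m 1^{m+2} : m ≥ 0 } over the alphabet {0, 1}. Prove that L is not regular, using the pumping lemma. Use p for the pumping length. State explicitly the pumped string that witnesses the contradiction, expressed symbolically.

Assume L is regular. Let p be the pumping length given by the pumping lemma.
Let w = 0^p 1^{p+2} ∈ L; note |w| = 2p+2 ≥ p.
Write w = xyz as guaranteed by the lemma, with |xy| ≤ p and y is nonempty.
The first p characters of w are 0's, so xy (and hence y) consists only of 0's. Write y = 0^k, 1 ≤ k ≤ p.
Pump with i = 2: xy^2z = 0^{p+k} 1^{p+2}. For this to lie in L we would need p+2 = (p+k)+2, which forces k = 0. But k ≥ 1, so xy^2z ∉ L.
Contradiction. Therefore L is not regular.

0^{p+k} 1^{p+2}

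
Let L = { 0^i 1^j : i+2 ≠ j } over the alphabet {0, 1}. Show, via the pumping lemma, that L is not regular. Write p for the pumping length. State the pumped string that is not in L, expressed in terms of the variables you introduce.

0^{p+p!} 1^{p+p!+2}

Assume L is regular. Let p be the pumping length given by the pumping lemma.
Choose w = 0^p 1^{p+p!+2}. Since p ≠ (p+p!+2)-2 = p+p!, w ∈ L; and |w| ≥ p.
Write w = xyz as guaranteed by the lemma, with |xy| ≤ p and |y| ≥ 1.
Because |xy| ≤ p and w begins with p copies of 0, we have y = 0^k with 1 ≤ k ≤ p.
Since 1 ≤ k ≤ p, k divides p!; set t = 1 + p!/k. Then xy^t z has p + (p!/k)·k = p + p! copies of 0. Now the 0-count is p+p! and (1-count)-2 = (p+p!+2)-2 = p+p!, so i+2 ≠ j fails. So xy^t z = 0^{p+p!} 1^{p+p!+2} ∉ L.
This is a contradiction; hence L is not regular.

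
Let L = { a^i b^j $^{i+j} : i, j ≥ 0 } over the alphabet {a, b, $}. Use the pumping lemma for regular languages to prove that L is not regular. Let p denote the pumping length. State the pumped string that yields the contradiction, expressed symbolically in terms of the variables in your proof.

Assume L is regular; let p be its pumping constant.
Take w = a^p b^p $^{2p} ∈ L (with i=j=p, i+j=2p), |w| = 4p ≥ p.
Write w = xyz as guaranteed by the lemma, with |xy| ≤ p and |y| ≥ 1.
Since the first p symbols of w are all a's and |xy| ≤ p, y lies entirely in the leading a-block: y = a^k for some k with 1 ≤ k ≤ p.
Consider xy^2z = a^{p+k} b^p $^{2p}. Now the a- and b-counts sum to 2p+k, but the $-count is 2p ≠ 2p+k. So xy^2z ∉ L.
Contradiction. Therefore L is not regular.

a^{p+k} b^p $^{2p}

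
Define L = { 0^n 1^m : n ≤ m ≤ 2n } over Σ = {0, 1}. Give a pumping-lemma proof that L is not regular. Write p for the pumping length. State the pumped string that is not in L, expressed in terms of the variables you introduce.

0^{p+k} 1^p

Suppose for contradiction that L is regular, and let p be the pumping length.
Take w = 0^p 1^p ∈ L (since p ≤ p ≤ 2p), with |w| = 2p ≥ p.
The pumping lemma gives a decomposition w = xyz where |xy| ≤ p and |y| > 0.
Since the first p symbols of w are all 0's and |xy| ≤ p, y lies entirely in the leading 0-block: y = 0^k for some k with 1 ≤ k ≤ p.
Pump with i = 2: xy^2z = 0^{p+k} 1^p. Now n = p+k > p = m, so the condition n ≤ m fails. Thus xy^2z ∉ L.
This is a contradiction; hence L is not regular.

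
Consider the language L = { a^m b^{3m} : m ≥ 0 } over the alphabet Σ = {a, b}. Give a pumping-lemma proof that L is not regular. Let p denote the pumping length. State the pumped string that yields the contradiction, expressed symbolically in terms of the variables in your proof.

a^{p+k} b^{3p}

Toward a contradiction, assume L is regular with pumping length p.
Take w = a^p b^{3p}. Then w ∈ L and |w| = 4p ≥ p.
The pumping lemma gives a decomposition w = xyz where |xy| ≤ p and |y| > 0.
Because |xy| ≤ p and w begins with p copies of a, we have y = a^k with 1 ≤ k ≤ p.
Pump with i = 2: xy^2z = a^{p+k} b^{3p}. For this to lie in L we would need 3p = 3(p+k), which forces k = 0. But k ≥ 1, so xy^2z ∉ L.
This is a contradiction; hence L is not regular.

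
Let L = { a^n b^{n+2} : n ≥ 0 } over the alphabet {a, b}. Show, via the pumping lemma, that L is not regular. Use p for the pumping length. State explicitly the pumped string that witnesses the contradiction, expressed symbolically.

Toward a contradiction, assume L is regular with pumping length p.
Take w = a^p b^{p+2}. Then w ∈ L and |w| = 2p+2 ≥ p.
The pumping lemma gives a decomposition w = xyz where |xy| ≤ p and |y| ≥ 1.
The first p characters of w are a's, so xy (and hence y) consists only of a's. Write y = a^k, 1 ≤ k ≤ p.
Pump with i = 2: xy^2z = a^{p+k} b^{p+2}. For this to lie in L we would need p+2 = (p+k)+2, which forces k = 0. But k ≥ 1, so xy^2z ∉ L.
Contradiction. Therefore L is not regular.

a^{p+k} b^{p+2}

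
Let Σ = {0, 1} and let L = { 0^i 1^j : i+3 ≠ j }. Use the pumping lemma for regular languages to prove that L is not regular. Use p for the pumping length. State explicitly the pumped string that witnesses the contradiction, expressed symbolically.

Assume L is regular; let p be its pumping constant.
Choose w = 0^p 1^{p+p!+3}. Since p ≠ (p+p!+3)-3 = p+p!, w ∈ L; and |w| ≥ p.
Write w = xyz as guaranteed by the lemma, with |xy| ≤ p and |y| > 0.
Since the first p symbols of w are all 0's and |xy| ≤ p, y lies entirely in the leading 0-block: y = 0^k for some k with 1 ≤ k ≤ p.
Since 1 ≤ k ≤ p, k divides p!; set t = 1 + p!/k. Then xy^t z has p + (p!/k)·k = p + p! copies of 0. Now the 0-count is p+p! and (1-count)-3 = (p+p!+3)-3 = p+p!, so i+3 ≠ j fails. So xy^t z = 0^{p+p!} 1^{p+p!+3} ∉ L.
This contradicts the pumping lemma, so L is not regular.

0^{p+p!} 1^{p+p!+3}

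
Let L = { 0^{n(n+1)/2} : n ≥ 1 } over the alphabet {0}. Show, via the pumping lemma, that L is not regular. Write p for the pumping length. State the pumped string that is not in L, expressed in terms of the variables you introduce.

0^{p(p+1)/2+k}

Assume L is regular. Let p be the pumping length given by the pumping lemma.
Take w = 0^{p(p+1)/2} ∈ L with |w| = p(p+1)/2 ≥ p.
Write w = xyz as guaranteed by the lemma, with |xy| ≤ p and y is nonempty.
Then y = 0^k for some k with 1 ≤ k ≤ p.
Pump with i = 2: xy^2z = 0^{p(p+1)/2+k}. Since 1 ≤ k ≤ p, p(p+1)/2 < p(p+1)/2+k ≤ p(p+1)/2+p < (p+1)(p+2)/2, so p(p+1)/2+k is strictly between consecutive triangular numbers. So xy^2z ∉ L.
This is a contradiction; hence L is not regular.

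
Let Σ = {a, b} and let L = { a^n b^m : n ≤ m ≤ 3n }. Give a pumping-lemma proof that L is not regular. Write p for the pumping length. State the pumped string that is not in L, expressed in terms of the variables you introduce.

a^{p+k} b^p

Assume L is regular. Let p be the pumping length given by the pumping lemma.
Take w = a^p b^p ∈ L (since p ≤ p ≤ 3p), with |w| = 2p ≥ p.
By the pumping lemma, w = xyz with |xy| ≤ p and |y| > 0.
Since the first p symbols of w are all a's and |xy| ≤ p, y lies entirely in the leading a-block: y = a^k for some k with 1 ≤ k ≤ p.
Pump with i = 2: xy^2z = a^{p+k} b^p. Now n = p+k > p = m, so the condition n ≤ m fails. Thus xy^2z ∉ L.
This contradicts the pumping lemma, so L is not regular.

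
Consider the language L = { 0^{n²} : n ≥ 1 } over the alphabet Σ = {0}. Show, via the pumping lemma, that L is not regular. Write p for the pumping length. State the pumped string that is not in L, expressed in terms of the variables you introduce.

0^{p²+k}

Assume L is regular. Let p be the pumping length given by the pumping lemma.
Take w = 0^{p²} ∈ L with |w| = p² ≥ p.
Write w = xyz as guaranteed by the lemma, with |xy| ≤ p and |y| > 0.
Then y = 0^k for some k with 1 ≤ k ≤ p.
Pump with i = 2: xy^2z = 0^{p²+k}. Since 1 ≤ k ≤ p, p² < p²+k ≤ p²+p < (p+1)², so p²+k lies strictly between consecutive squares and is not a perfect square. So xy^2z ∉ L.
Contradiction. Therefore L is not regular.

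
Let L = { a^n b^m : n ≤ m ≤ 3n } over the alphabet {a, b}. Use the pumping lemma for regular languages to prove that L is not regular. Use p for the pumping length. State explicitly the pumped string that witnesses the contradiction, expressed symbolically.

Assume L is regular; let p be its pumping constant.
Take w = a^p b^p ∈ L (since p ≤ p ≤ 3p), with |w| = 2p ≥ p.
By the pumping lemma, w = xyz with |xy| ≤ p and y is nonempty.
Since the first p symbols of w are all a's and |xy| ≤ p, y lies entirely in the leading a-block: y = a^k for some k with 1 ≤ k ≤ p.
Pump with i = 2: xy^2z = a^{p+k} b^p. Now n = p+k > p = m, so the condition n ≤ m fails. Thus xy^2z ∉ L.
This contradicts the pumping lemma, so L is not regular.

a^{p+k} b^p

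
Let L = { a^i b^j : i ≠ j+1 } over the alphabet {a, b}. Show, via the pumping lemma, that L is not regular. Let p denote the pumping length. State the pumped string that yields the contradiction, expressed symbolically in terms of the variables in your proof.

a^{p+p!} b^{p+p!-1}

Assume L is regular. Let p be the pumping length given by the pumping lemma.
Choose w = a^p b^{p+p!-1}. Since p ≠ (p+p!-1)+1 = p+p!, w ∈ L; and |w| ≥ p.
By the pumping lemma, w = xyz with |xy| ≤ p and |y| > 0.
Since the first p symbols of w are all a's and |xy| ≤ p, y lies entirely in the leading a-block: y = a^k for some k with 1 ≤ k ≤ p.
Since 1 ≤ k ≤ p, k divides p!; set t = 1 + p!/k. Then xy^t z has p + (p!/k)·k = p + p! copies of a. Now the a-count is p+p! and (b-count)+1 = (p+p!-1)+1 = p+p!, so i ≠ j+1 fails. So xy^t z = a^{p+p!} b^{p+p!-1} ∉ L.
Contradiction. Therefore L is not regular.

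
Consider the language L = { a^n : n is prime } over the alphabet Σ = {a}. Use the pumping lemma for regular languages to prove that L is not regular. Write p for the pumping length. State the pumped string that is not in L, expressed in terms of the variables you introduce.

Suppose for contradiction that L is regular, and let p be the pumping length.
Let q be a prime with q ≥ p+2 (infinitely many primes exist), and take w = a^q ∈ L with |w| = q ≥ p.
Write w = xyz as guaranteed by the lemma, with |xy| ≤ p and y is nonempty.
Then y = a^k for some k with 1 ≤ k ≤ p.
Since 1 ≤ k ≤ p, |xz| = q-k. Pump with i = q+1: |xy^{q+1}z| = (q-k)+(q+1)k = q+qk = q(1+k), which is composite (both factors ≥ 2). So xy^{q+1}z = a^{q(1+k)} ∉ L.
Contradiction. Therefore L is not regular.

a^{q(1+k)}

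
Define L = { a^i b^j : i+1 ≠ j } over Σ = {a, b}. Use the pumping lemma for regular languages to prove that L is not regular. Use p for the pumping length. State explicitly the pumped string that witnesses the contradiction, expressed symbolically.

a^{p+p!} b^{p+p!+1}

Toward a contradiction, assume L is regular with pumping length p.
Choose w = a^p b^{p+p!+1}. Since p ≠ (p+p!+1)-1 = p+p!, w ∈ L; and |w| ≥ p.
The pumping lemma gives a decomposition w = xyz where |xy| ≤ p and |y| ≥ 1.
Because |xy| ≤ p and w begins with p copies of a, we have y = a^k with 1 ≤ k ≤ p.
Since 1 ≤ k ≤ p, k divides p!; set t = 1 + p!/k. Then xy^t z has p + (p!/k)·k = p + p! copies of a. Now the a-count is p+p! and (b-count)-1 = (p+p!+1)-1 = p+p!, so i+1 ≠ j fails. So xy^t z = a^{p+p!} b^{p+p!+1} ∉ L.
This is a contradiction; hence L is not regular.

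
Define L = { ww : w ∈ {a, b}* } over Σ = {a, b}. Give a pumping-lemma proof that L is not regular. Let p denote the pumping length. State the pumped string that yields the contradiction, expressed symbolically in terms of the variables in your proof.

a^{p+k} b^p a^p b^p

Suppose for contradiction that L is regular, and let p be the pumping length.
Take w = a^p b^p a^p b^p = uu where u = a^pb^p; then w ∈ L and |w| = 4p ≥ p.
The pumping lemma gives a decomposition w = xyz where |xy| ≤ p and y is nonempty.
Since the first p symbols of w are all a's and |xy| ≤ p, y lies entirely in the leading a-block: y = a^k for some k with 1 ≤ k ≤ p.
Pump with i = 2: xy^2z = a^{p+k} b^p a^p b^p, of length 4p+k. Suppose this equals vv. The string starts with a and ends with b, so v does too; thus the boundary between the two copies of v is a b→a transition. There is exactly one such transition, at position 2p+k, so |v| = 2p+k and |vv| = 4p+2k ≠ 4p+k since k ≥ 1. So xy^2z ∉ L.
Contradiction. Therefore L is not regular.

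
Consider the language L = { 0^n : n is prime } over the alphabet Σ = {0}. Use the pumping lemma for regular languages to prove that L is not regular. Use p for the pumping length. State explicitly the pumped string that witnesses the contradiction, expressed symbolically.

Assume L is regular; let p be its pumping constant.
Let q be a prime with q ≥ p+2 (infinitely many primes exist), and take w = 0^q ∈ L with |w| = q ≥ p.
By the pumping lemma, w = xyz with |xy| ≤ p and |y| > 0.
Then y = 0^k for some k with 1 ≤ k ≤ p.
Since 1 ≤ k ≤ p, |xz| = q-k. Pump with i = q+1: |xy^{q+1}z| = (q-k)+(q+1)k = q+qk = q(1+k), which is composite (both factors ≥ 2). So xy^{q+1}z = 0^{q(1+k)} ∉ L.
This is a contradiction; hence L is not regular.

0^{q(1+k)}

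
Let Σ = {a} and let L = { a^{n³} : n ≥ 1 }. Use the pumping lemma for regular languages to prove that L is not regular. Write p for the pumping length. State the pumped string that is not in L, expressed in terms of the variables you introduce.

a^{p³+k}

Toward a contradiction, assume L is regular with pumping length p.
Take w = a^{p³} ∈ L with |w| = p³ ≥ p.
Write w = xyz as guaranteed by the lemma, with |xy| ≤ p and |y| > 0.
Then y = a^k for some k with 1 ≤ k ≤ p.
Pump with i = 2: xy^2z = a^{p³+k}. Since 1 ≤ k ≤ p, p³ < p³+k ≤ p³+p < p³+3p²+3p+1 = (p+1)³, so p³+k is not a perfect cube. So xy^2z ∉ L.
This is a contradiction; hence L is not regular.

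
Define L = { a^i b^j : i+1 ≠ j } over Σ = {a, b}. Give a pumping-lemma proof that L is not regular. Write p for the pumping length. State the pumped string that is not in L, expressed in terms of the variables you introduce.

a^{p+p!} b^{p+p!+1}

Assume L is regular; let p be its pumping constant.
Choose w = a^p b^{p+p!+1}. Since p ≠ (p+p!+1)-1 = p+p!, w ∈ L; and |w| ≥ p.
Write w = xyz as guaranteed by the lemma, with |xy| ≤ p and y is nonempty.
The first p characters of w are a's, so xy (and hence y) consists only of a's. Write y = a^k, 1 ≤ k ≤ p.
Since 1 ≤ k ≤ p, k divides p!; set t = 1 + p!/k. Then xy^t z has p + (p!/k)·k = p + p! copies of a. Now the a-count is p+p! and (b-count)-1 = (p+p!+1)-1 = p+p!, so i+1 ≠ j fails. So xy^t z = a^{p+p!} b^{p+p!+1} ∉ L.
Contradiction. Therefore L is not regular.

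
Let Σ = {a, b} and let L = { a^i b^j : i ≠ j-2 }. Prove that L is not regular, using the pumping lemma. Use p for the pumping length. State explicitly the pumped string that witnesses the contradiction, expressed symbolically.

a^{p+p!} b^{p+p!+2}

Assume L is regular. Let p be the pumping length given by the pumping lemma.
Choose w = a^p b^{p+p!+2}. Since p ≠ (p+p!+2)-2 = p+p!, w ∈ L; and |w| ≥ p.
Write w = xyz as guaranteed by the lemma, with |xy| ≤ p and y is nonempty.
Since the first p symbols of w are all a's and |xy| ≤ p, y lies entirely in the leading a-block: y = a^k for some k with 1 ≤ k ≤ p.
Since 1 ≤ k ≤ p, k divides p!; set t = 1 + p!/k. Then xy^t z has p + (p!/k)·k = p + p! copies of a. Now the a-count is p+p! and (b-count)-2 = (p+p!+2)-2 = p+p!, so i ≠ j-2 fails. So xy^t z = a^{p+p!} b^{p+p!+2} ∉ L.
This contradicts the pumping lemma, so L is not regular.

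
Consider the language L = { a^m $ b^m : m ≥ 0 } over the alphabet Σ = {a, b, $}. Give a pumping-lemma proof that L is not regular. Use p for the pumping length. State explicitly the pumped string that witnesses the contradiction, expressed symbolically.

Suppose for contradiction that L is regular, and let p be the pumping length.
Take w = a^p $ b^p ∈ L with |w| = 2p+1 ≥ p.
The pumping lemma gives a decomposition w = xyz where |xy| ≤ p and y is nonempty.
Since the first p symbols of w are all a's and |xy| ≤ p, y lies entirely in the leading a-block: y = a^k for some k with 1 ≤ k ≤ p.
Pump with i = 2: xy^2z = a^{p+k} $ b^p, which would require p+k = p. But k ≥ 1, so xy^2z ∉ L.
This contradicts the pumping lemma, so L is not regular.

a^{p+k} $ b^p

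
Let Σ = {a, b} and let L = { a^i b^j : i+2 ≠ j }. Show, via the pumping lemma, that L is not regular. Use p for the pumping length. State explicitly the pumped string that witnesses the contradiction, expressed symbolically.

Toward a contradiction, assume L is regular with pumping length p.
Choose w = a^p b^{p+p!+2}. Since p ≠ (p+p!+2)-2 = p+p!, w ∈ L; and |w| ≥ p.
Write w = xyz as guaranteed by the lemma, with |xy| ≤ p and |y| > 0.
The first p characters of w are a's, so xy (and hence y) consists only of a's. Write y = a^k, 1 ≤ k ≤ p.
Since 1 ≤ k ≤ p, k divides p!; set t = 1 + p!/k. Then xy^t z has p + (p!/k)·k = p + p! copies of a. Now the a-count is p+p! and (b-count)-2 = (p+p!+2)-2 = p+p!, so i+2 ≠ j fails. So xy^t z = a^{p+p!} b^{p+p!+2} ∉ L.
This contradicts the pumping lemma, so L is not regular.

a^{p+p!} b^{p+p!+2}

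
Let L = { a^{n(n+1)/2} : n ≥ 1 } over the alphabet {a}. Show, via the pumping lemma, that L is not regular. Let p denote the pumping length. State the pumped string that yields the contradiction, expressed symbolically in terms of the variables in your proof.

Suppose for contradiction that L is regular, and let p be the pumping length.
Take w = a^{p(p+1)/2} ∈ L with |w| = p(p+1)/2 ≥ p.
Write w = xyz as guaranteed by the lemma, with |xy| ≤ p and |y| > 0.
Then y = a^k for some k with 1 ≤ k ≤ p.
Pump with i = 2: xy^2z = a^{p(p+1)/2+k}. Since 1 ≤ k ≤ p, p(p+1)/2 < p(p+1)/2+k ≤ p(p+1)/2+p < (p+1)(p+2)/2, so p(p+1)/2+k is strictly between consecutive triangular numbers. So xy^2z ∉ L.
This is a contradiction; hence L is not regular.

a^{p(p+1)/2+k}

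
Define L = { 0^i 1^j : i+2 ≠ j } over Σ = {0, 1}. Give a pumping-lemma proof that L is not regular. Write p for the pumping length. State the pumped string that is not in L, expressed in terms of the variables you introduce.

0^{p+p!} 1^{p+p!+2}

Assume L is regular; let p be its pumping constant.
Choose w = 0^p 1^{p+p!+2}. Since p ≠ (p+p!+2)-2 = p+p!, w ∈ L; and |w| ≥ p.
Write w = xyz as guaranteed by the lemma, with |xy| ≤ p and y is nonempty.
Since the first p symbols of w are all 0's and |xy| ≤ p, y lies entirely in the leading 0-block: y = 0^k for some k with 1 ≤ k ≤ p.
Since 1 ≤ k ≤ p, k divides p!; set t = 1 + p!/k. Then xy^t z has p + (p!/k)·k = p + p! copies of 0. Now the 0-count is p+p! and (1-count)-2 = (p+p!+2)-2 = p+p!, so i+2 ≠ j fails. So xy^t z = 0^{p+p!} 1^{p+p!+2} ∉ L.
Contradiction. Therefore L is not regular.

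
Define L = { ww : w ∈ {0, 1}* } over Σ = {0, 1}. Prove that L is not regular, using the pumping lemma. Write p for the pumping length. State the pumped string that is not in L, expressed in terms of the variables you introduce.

0^{p+k} 1^p 0^p 1^p

Assume L is regular; let p be its pumping constant.
Take w = 0^p 1^p 0^p 1^p = uu where u = 0^p1^p; then w ∈ L and |w| = 4p ≥ p.
By the pumping lemma, w = xyz with |xy| ≤ p and y is nonempty.
The first p characters of w are 0's, so xy (and hence y) consists only of 0's. Write y = 0^k, 1 ≤ k ≤ p.
Pump with i = 2: xy^2z = 0^{p+k} 1^p 0^p 1^p, of length 4p+k. Suppose this equals vv. The string starts with 0 and ends with 1, so v does too; thus the boundary between the two copies of v is a 1→0 transition. There is exactly one such transition, at position 2p+k, so |v| = 2p+k and |vv| = 4p+2k ≠ 4p+k since k ≥ 1. So xy^2z ∉ L.
This is a contradiction; hence L is not regular.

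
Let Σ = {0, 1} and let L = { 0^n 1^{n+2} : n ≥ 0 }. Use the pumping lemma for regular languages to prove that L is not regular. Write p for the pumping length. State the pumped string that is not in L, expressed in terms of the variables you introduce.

0^{p+k} 1^{p+2}

Assume L is regular; let p be its pumping constant.
Let w = 0^p 1^{p+2} ∈ L; note |w| = 2p+2 ≥ p.
Write w = xyz as guaranteed by the lemma, with |xy| ≤ p and y is nonempty.
Since the first p symbols of w are all 0's and |xy| ≤ p, y lies entirely in the leading 0-block: y = 0^k for some k with 1 ≤ k ≤ p.
Pump with i = 2: xy^2z = 0^{p+k} 1^{p+2}. For this to lie in L we would need p+2 = (p+k)+2, which forces k = 0. But k ≥ 1, so xy^2z ∉ L.
Contradiction. Therefore L is not regular.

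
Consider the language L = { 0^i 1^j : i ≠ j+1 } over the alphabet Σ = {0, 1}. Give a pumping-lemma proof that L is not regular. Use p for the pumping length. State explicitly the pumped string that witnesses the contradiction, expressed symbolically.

Suppose for contradiction that L is regular, and let p be the pumping length.
Choose w = 0^p 1^{p+p!-1}. Since p ≠ (p+p!-1)+1 = p+p!, w ∈ L; and |w| ≥ p.
By the pumping lemma, w = xyz with |xy| ≤ p and |y| ≥ 1.
Since the first p symbols of w are all 0's and |xy| ≤ p, y lies entirely in the leading 0-block: y = 0^k for some k with 1 ≤ k ≤ p.
Since 1 ≤ k ≤ p, k divides p!; set t = 1 + p!/k. Then xy^t z has p + (p!/k)·k = p + p! copies of 0. Now the 0-count is p+p! and (1-count)+1 = (p+p!-1)+1 = p+p!, so i ≠ j+1 fails. So xy^t z = 0^{p+p!} 1^{p+p!-1} ∉ L.
This contradicts the pumping lemma, so L is not regular.

0^{p+p!} 1^{p+p!-1}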